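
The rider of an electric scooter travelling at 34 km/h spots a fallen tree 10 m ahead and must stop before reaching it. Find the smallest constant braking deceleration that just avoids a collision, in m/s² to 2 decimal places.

Required deceleration ≈ 4.46 m/s²

34 km/h ÷ 3.6 = 9.4444 m/s.
v² = 2a·d ⇒ a = v²/(2d) = 9.4444² / (2 × 10.000) = 89.197 / 20.000 = 4.4599 m/s².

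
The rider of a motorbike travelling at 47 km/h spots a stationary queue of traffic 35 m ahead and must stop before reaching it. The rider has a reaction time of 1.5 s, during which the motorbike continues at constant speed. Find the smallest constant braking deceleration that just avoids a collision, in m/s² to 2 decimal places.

47 km/h ÷ 3.6 = 13.0556 m/s.
Distance covered during reaction = 13.0556 × 1.5 = 19.583 m.
Distance available for braking: 35 − 19.583 = 15.417 m.
v² = 2a·d ⇒ a = v²/(2d) = 13.0556² / (2 × 15.417) = 170.449 / 30.834 = 5.5280 m/s².

Required deceleration ≈ 5.53 m/s²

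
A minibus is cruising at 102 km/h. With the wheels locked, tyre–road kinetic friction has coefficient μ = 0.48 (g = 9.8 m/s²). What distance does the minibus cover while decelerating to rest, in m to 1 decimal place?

102 km/h ÷ 3.6 = 28.3333 m/s.
a = μg = 0.48 × 9.8 = 4.704 m/s².
Braking distance = v²/(2a) = 28.3333² / (2 × 4.704) = 802.776 / 9.408 = 85.329 m.

Braking distance ≈ 85.3 m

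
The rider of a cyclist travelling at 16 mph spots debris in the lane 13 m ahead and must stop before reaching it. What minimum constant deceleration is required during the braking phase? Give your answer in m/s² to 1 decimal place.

16 mph × 0.44704 = 7.1526 m/s.
v² = 2a·d ⇒ a = v²/(2d) = 7.1526² / (2 × 13.000) = 51.160 / 26.000 = 1.9677 m/s².

Required deceleration ≈ 2.0 m/s²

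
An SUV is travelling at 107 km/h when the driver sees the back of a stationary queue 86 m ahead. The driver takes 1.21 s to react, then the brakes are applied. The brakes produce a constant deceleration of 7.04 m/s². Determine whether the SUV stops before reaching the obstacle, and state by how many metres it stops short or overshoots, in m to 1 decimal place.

107 km/h ÷ 3.6 = 29.7222 m/s.
Reaction distance = 29.7222 × 1.21 = 35.964 m.
Braking distance = v²/(2a) = 883.409 / 14.080 = 62.742 m.
Total stopping distance = 35.964 + 62.742 = 98.706 m, vs 86 m available — it cannot stop in time and overshoots by 98.706 − 86 = 12.706 m.

No — it overshoots by 12.7 m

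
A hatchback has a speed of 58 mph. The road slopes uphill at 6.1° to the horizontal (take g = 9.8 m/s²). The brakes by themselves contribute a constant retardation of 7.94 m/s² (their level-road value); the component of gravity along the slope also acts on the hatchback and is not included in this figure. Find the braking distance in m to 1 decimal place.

Braking distance ≈ 37.4 m

58 mph × 0.44704 = 25.9283 m/s.
Gravity along the uphill slope adds to the braking deceleration: a_eff = 7.940 + 9.8·sin 6.1° = 7.940 + 1.041 = 8.981 m/s².
Braking distance = v²/(2a) = 25.9283² / (2 × 8.981) = 672.277 / 17.962 = 37.428 m.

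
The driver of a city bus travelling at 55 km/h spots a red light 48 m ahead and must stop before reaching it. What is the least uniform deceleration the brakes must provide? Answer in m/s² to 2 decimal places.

Required deceleration ≈ 2.43 m/s²

55 km/h ÷ 3.6 = 15.2778 m/s.
v² = 2a·d ⇒ a = v²/(2d) = 15.2778² / (2 × 48.000) = 233.411 / 96.000 = 2.4314 m/s².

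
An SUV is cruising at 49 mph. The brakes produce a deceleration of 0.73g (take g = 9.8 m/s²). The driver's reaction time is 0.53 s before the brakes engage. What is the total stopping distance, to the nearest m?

49 mph × 0.44704 = 21.9050 m/s.
a = 0.73 × 9.8 = 7.154 m/s².
Reaction distance = v·t_r = 21.9050 × 0.53 = 11.610 m.
Braking distance = v²/(2a) = 21.9050² / (2 × 7.154) = 479.829 / 14.308 = 33.536 m.
Total = 11.610 + 33.536 = 45.146 m.

Total stopping distance ≈ 45 m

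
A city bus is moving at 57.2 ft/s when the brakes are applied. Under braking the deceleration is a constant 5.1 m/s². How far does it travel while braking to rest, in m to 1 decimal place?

57.2 ft/s × 0.3048 = 17.4346 m/s.
Braking distance = v²/(2a) = 17.4346² / (2 × 5.100) = 303.965 / 10.200 = 29.800 m.

Braking distance ≈ 29.8 m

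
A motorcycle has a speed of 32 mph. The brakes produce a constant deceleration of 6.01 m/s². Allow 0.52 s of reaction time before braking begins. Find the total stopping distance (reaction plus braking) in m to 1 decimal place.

Total stopping distance ≈ 24.5 m

32 mph × 0.44704 = 14.3053 m/s.
Reaction distance = v·t_r = 14.3053 × 0.52 = 7.439 m.
Braking distance = v²/(2a) = 14.3053² / (2 × 6.010) = 204.642 / 12.020 = 17.025 m.
Total = 7.439 + 17.025 = 24.464 m.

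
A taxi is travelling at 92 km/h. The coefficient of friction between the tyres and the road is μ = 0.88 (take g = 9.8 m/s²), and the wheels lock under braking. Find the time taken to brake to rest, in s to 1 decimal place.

92 km/h ÷ 3.6 = 25.5556 m/s.
a = μg = 0.88 × 9.8 = 8.624 m/s².
Braking time = v/a = 25.5556 / 8.624 = 2.963 s.

Braking time ≈ 3.0 s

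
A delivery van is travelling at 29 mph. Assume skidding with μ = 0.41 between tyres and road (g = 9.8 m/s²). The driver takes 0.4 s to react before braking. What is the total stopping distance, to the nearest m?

Total stopping distance ≈ 26 m

29 mph × 0.44704 = 12.9642 m/s.
a = μg = 0.41 × 9.8 = 4.018 m/s².
Reaction distance = v·t_r = 12.9642 × 0.4 = 5.186 m.
Braking distance = v²/(2a) = 12.9642² / (2 × 4.018) = 168.070 / 8.036 = 20.915 m.
Total = 5.186 + 20.915 = 26.101 m.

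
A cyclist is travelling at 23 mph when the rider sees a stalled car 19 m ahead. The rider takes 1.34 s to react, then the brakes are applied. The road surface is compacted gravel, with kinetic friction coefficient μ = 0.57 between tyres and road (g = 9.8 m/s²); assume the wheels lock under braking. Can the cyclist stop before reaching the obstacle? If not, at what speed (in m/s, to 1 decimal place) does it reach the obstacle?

23 mph × 0.44704 = 10.2819 m/s.
a = μg = 0.57 × 9.8 = 5.586 m/s².
Reaction distance = 10.2819 × 1.34 = 13.778 m.
Braking distance needed to stop: v²/(2a) = 105.717 / 11.172 = 9.463 m, so total needed = 13.778 + 9.463 = 23.241 m > 19 m — it cannot stop.
Distance remaining when braking begins: 19 − 13.778 = 5.222 m.
v² = v₀² − 2a·d = 105.717 − 2 × 5.586 × 5.222 = 47.377 m²/s².
v = √47.377 = 6.883 m/s.

No — it strikes the obstacle at 6.9 m/s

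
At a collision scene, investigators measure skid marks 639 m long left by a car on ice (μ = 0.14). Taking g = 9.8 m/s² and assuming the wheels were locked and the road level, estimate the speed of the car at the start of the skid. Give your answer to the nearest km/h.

Deceleration a = μg = 0.14 × 9.8 = 1.372 m/s².
v = √(2a·d) = √(2 × 1.372 × 639) = √1753.416 = 41.8738 m/s.
= 41.8738 × 3.6 = 150.746 km/h.

Initial speed ≈ 151 km/h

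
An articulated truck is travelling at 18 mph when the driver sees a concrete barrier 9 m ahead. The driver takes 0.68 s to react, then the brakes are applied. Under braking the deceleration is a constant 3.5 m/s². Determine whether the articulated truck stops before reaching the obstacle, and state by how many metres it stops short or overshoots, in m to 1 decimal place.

18 mph × 0.44704 = 8.0467 m/s.
Reaction distance = 8.0467 × 0.68 = 5.472 m.
Braking distance = v²/(2a) = 64.749 / 7.000 = 9.250 m.
Total stopping distance = 5.472 + 9.250 = 14.722 m, vs 9 m available — it cannot stop in time and overshoots by 14.722 − 9 = 5.722 m.

No — it overshoots by 5.7 m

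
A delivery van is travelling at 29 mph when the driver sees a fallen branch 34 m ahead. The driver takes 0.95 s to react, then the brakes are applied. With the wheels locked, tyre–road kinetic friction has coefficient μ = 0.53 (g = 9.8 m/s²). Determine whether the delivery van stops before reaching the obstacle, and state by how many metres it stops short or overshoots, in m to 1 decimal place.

Yes — it stops 5.5 m short of the obstacle

29 mph × 0.44704 = 12.9642 m/s.
a = μg = 0.53 × 9.8 = 5.194 m/s².
Reaction distance = 12.9642 × 0.95 = 12.316 m.
Braking distance = v²/(2a) = 168.070 / 10.388 = 16.179 m.
Total stopping distance = 12.316 + 16.179 = 28.495 m, vs 34 m available — it stops with 34 − 28.495 = 5.505 m to spare.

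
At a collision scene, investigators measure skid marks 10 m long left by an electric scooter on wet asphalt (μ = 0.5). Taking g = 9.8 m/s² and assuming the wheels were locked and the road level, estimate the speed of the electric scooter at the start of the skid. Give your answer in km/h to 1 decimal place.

Initial speed ≈ 35.6 km/h

Deceleration a = μg = 0.5 × 9.8 = 4.900 m/s².
v = √(2a·d) = √(2 × 4.900 × 10) = √98.000 = 9.8995 m/s.
= 9.8995 × 3.6 = 35.638 km/h.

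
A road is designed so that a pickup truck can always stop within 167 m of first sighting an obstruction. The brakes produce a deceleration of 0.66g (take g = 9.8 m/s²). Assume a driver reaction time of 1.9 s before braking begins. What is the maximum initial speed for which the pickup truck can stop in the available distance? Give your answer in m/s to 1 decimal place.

Maximum speed ≈ 35.8 m/s

a = 0.66 × 9.8 = 6.468 m/s².
Stopping distance: v·t_r + v²/(2a) = 167 with t_r = 1.9 s and a = 6.468 m/s².
So v² + 24.578 v − 2160.31 = 0.
Positive root: v = −a·t_r + √((a·t_r)² + 2a·d) = −12.289 + √(151.020 + 2160.31) = 35.7873 m/s.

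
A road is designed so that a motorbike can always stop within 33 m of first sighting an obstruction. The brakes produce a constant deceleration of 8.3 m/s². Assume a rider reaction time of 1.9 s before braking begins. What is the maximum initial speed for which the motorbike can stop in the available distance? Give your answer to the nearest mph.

Maximum speed ≈ 28 mph

Stopping distance: v·t_r + v²/(2a) = 33 with t_r = 1.9 s and a = 8.300 m/s².
So v² + 31.540 v − 547.80 = 0.
Positive root: v = −a·t_r + √((a·t_r)² + 2a·d) = −15.770 + √(248.693 + 547.80) = 12.4522 m/s.
12.4522 m/s ÷ 0.44704 = 27.855 mph.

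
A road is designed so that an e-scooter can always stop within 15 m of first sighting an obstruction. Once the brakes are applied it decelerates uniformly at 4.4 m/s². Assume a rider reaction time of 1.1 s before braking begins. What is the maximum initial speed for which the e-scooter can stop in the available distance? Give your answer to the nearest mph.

Maximum speed ≈ 17 mph

Stopping distance: v·t_r + v²/(2a) = 15 with t_r = 1.1 s and a = 4.400 m/s².
So v² + 9.680 v − 132.00 = 0.
Positive root: v = −a·t_r + √((a·t_r)² + 2a·d) = −4.840 + √(23.426 + 132.00) = 7.6270 m/s.
7.6270 m/s ÷ 0.44704 = 17.061 mph.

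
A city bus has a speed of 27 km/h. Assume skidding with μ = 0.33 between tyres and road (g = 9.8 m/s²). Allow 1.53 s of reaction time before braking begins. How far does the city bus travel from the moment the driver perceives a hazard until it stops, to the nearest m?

Total stopping distance ≈ 20 m

27 km/h ÷ 3.6 = 7.5000 m/s.
a = μg = 0.33 × 9.8 = 3.234 m/s².
Reaction distance = v·t_r = 7.5000 × 1.53 = 11.475 m.
Braking distance = v²/(2a) = 7.5000² / (2 × 3.234) = 56.250 / 6.468 = 8.697 m.
Total = 11.475 + 8.697 = 20.172 m.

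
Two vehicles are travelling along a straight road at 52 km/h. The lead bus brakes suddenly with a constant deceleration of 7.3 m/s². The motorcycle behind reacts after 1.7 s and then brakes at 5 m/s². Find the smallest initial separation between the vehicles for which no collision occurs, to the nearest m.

52 km/h ÷ 3.6 = 14.4444 m/s.
Leader travels v²/(2a_L) = 208.641 / 14.600 = 14.290 m before stopping.
Follower covers v·t_r = 14.4444 × 1.7 = 24.555 m while reacting, then v²/(2a_F) = 208.641 / 10.000 = 20.864 m while braking, for a total of 24.555 + 20.864 = 45.419 m.
Since a_F ≤ a_L and the follower starts braking later, the follower is never slower than the leader, so the closest approach is when both have stopped.
Minimum gap = 45.419 − 14.290 = 31.129 m.

Minimum gap ≈ 31 m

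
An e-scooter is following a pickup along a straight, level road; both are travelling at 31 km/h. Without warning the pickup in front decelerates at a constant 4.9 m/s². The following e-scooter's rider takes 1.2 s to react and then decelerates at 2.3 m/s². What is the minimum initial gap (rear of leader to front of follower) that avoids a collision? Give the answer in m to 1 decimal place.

31 km/h ÷ 3.6 = 8.6111 m/s.
Leader travels v²/(2a_L) = 74.151 / 9.800 = 7.566 m before stopping.
Follower covers v·t_r = 8.6111 × 1.2 = 10.333 m while reacting, then v²/(2a_F) = 74.151 / 4.600 = 16.120 m while braking, for a total of 10.333 + 16.120 = 26.453 m.
Since a_F ≤ a_L and the follower starts braking later, the follower is never slower than the leader, so the closest approach is when both have stopped.
Minimum gap = 26.453 − 7.566 = 18.887 m.

Minimum gap ≈ 18.9 m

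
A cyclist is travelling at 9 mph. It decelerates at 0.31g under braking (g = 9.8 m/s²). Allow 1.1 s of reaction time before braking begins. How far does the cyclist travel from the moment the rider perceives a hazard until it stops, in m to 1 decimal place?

Total stopping distance ≈ 7.1 m

9 mph × 0.44704 = 4.0234 m/s.
a = 0.31 × 9.8 = 3.038 m/s².
Reaction distance = v·t_r = 4.0234 × 1.1 = 4.426 m.
Braking distance = v²/(2a) = 4.0234² / (2 × 3.038) = 16.188 / 6.076 = 2.664 m.
Total = 4.426 + 2.664 = 7.090 m.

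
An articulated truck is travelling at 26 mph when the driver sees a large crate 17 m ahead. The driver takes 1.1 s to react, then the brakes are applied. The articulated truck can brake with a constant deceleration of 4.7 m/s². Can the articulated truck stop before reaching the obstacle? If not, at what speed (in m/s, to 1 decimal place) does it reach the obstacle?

26 mph × 0.44704 = 11.6230 m/s.
Reaction distance = 11.6230 × 1.1 = 12.785 m.
Braking distance needed to stop: v²/(2a) = 135.094 / 9.400 = 14.372 m, so total needed = 12.785 + 14.372 = 27.157 m > 17 m — it cannot stop.
Distance remaining when braking begins: 17 − 12.785 = 4.215 m.
v² = v₀² − 2a·d = 135.094 − 2 × 4.700 × 4.215 = 95.473 m²/s².
v = √95.473 = 9.771 m/s.

No — it strikes the obstacle at 9.8 m/s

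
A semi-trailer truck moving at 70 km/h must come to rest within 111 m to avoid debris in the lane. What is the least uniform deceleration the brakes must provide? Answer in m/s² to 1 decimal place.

70 km/h ÷ 3.6 = 19.4444 m/s.
v² = 2a·d ⇒ a = v²/(2d) = 19.4444² / (2 × 111.000) = 378.085 / 222.000 = 1.7031 m/s².

Required deceleration ≈ 1.7 m/s²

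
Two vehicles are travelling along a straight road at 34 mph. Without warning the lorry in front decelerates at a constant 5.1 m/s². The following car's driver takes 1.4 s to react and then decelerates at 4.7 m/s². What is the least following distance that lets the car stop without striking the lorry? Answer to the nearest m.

34 mph × 0.44704 = 15.1994 m/s.
Leader travels v²/(2a_L) = 231.022 / 10.200 = 22.649 m before stopping.
Follower covers v·t_r = 15.1994 × 1.4 = 21.279 m while reacting, then v²/(2a_F) = 231.022 / 9.400 = 24.577 m while braking, for a total of 21.279 + 24.577 = 45.856 m.
Since a_F ≤ a_L and the follower starts braking later, the follower is never slower than the leader, so the closest approach is when both have stopped.
Minimum gap = 45.856 − 22.649 = 23.207 m.

Minimum gap ≈ 23 m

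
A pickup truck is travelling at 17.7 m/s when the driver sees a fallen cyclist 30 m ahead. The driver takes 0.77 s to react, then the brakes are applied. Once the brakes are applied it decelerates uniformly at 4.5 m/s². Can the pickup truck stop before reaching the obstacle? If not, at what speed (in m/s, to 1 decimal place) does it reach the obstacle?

Reaction distance = 17.7000 × 0.77 = 13.629 m.
Braking distance needed to stop: v²/(2a) = 313.290 / 9.000 = 34.810 m, so total needed = 13.629 + 34.810 = 48.439 m > 30 m — it cannot stop.
Distance remaining when braking begins: 30 − 13.629 = 16.371 m.
v² = v₀² − 2a·d = 313.290 − 2 × 4.500 × 16.371 = 165.951 m²/s².
v = √165.951 = 12.882 m/s.

No — it strikes the obstacle at 12.9 m/s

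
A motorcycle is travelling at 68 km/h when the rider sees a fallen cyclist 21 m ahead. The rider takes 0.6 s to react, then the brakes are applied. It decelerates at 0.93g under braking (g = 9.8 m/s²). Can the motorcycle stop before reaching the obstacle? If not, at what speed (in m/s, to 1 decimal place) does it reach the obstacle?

No — it strikes the obstacle at 13.4 m/s

68 km/h ÷ 3.6 = 18.8889 m/s.
a = 0.93 × 9.8 = 9.114 m/s².
Reaction distance = 18.8889 × 0.6 = 11.333 m.
Braking distance needed to stop: v²/(2a) = 356.791 / 18.228 = 19.574 m, so total needed = 11.333 + 19.574 = 30.907 m > 21 m — it cannot stop.
Distance remaining when braking begins: 21 − 11.333 = 9.667 m.
v² = v₀² − 2a·d = 356.791 − 2 × 9.114 × 9.667 = 180.581 m²/s².
v = √180.581 = 13.438 m/s.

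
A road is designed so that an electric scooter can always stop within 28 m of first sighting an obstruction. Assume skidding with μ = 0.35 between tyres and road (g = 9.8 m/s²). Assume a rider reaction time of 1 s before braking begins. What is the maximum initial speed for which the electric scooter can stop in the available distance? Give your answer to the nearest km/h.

a = μg = 0.35 × 9.8 = 3.430 m/s².
Stopping distance: v·t_r + v²/(2a) = 28 with t_r = 1 s and a = 3.430 m/s².
So v² + 6.860 v − 192.08 = 0.
Positive root: v = −a·t_r + √((a·t_r)² + 2a·d) = −3.430 + √(11.765 + 192.08) = 10.8474 m/s.
10.8474 m/s × 3.6 = 39.051 km/h.

Maximum speed ≈ 39 km/h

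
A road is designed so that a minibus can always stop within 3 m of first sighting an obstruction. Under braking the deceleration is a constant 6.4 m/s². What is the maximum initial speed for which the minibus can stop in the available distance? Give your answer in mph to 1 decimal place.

v²/(2a) = d ⇒ v = √(2 × 6.400 × 3) = √38.40 = 6.1968 m/s.
6.1968 m/s ÷ 0.44704 = 13.862 mph.

Maximum speed ≈ 13.9 mph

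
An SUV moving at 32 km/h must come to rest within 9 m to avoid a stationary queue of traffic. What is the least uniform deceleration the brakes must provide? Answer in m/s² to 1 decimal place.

Required deceleration ≈ 4.4 m/s²

32 km/h ÷ 3.6 = 8.8889 m/s.
v² = 2a·d ⇒ a = v²/(2d) = 8.8889² / (2 × 9.000) = 79.013 / 18.000 = 4.3896 m/s².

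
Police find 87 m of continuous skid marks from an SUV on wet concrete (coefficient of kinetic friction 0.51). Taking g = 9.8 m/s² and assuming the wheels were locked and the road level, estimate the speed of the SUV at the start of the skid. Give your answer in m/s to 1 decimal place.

Deceleration a = μg = 0.51 × 9.8 = 4.998 m/s².
v = √(2a·d) = √(2 × 4.998 × 87) = √869.652 = 29.4899 m/s.

Initial speed ≈ 29.5 m/s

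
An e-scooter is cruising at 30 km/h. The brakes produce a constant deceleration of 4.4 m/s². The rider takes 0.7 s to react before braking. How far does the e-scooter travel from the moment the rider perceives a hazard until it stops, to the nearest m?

30 km/h ÷ 3.6 = 8.3333 m/s.
Reaction distance = v·t_r = 8.3333 × 0.7 = 5.833 m.
Braking distance = v²/(2a) = 8.3333² / (2 × 4.400) = 69.444 / 8.800 = 7.891 m.
Total = 5.833 + 7.891 = 13.724 m.

Total stopping distance ≈ 14 m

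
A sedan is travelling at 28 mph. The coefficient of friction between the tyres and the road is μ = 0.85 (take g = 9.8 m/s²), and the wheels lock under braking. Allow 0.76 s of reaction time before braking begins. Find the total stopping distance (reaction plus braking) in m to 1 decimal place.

28 mph × 0.44704 = 12.5171 m/s.
a = μg = 0.85 × 9.8 = 8.330 m/s².
Reaction distance = v·t_r = 12.5171 × 0.76 = 9.513 m.
Braking distance = v²/(2a) = 12.5171² / (2 × 8.330) = 156.678 / 16.660 = 9.404 m.
Total = 9.513 + 9.404 = 18.917 m.

Total stopping distance ≈ 18.9 m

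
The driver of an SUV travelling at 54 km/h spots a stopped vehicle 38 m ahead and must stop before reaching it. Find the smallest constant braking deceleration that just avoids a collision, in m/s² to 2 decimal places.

54 km/h ÷ 3.6 = 15.0000 m/s.
v² = 2a·d ⇒ a = v²/(2d) = 15.0000² / (2 × 38.000) = 225.000 / 76.000 = 2.9605 m/s².

Required deceleration ≈ 2.96 m/s²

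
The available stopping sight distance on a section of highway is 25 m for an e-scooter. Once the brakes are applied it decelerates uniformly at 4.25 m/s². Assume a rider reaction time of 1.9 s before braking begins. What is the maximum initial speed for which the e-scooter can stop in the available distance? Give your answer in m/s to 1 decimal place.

Stopping distance: v·t_r + v²/(2a) = 25 with t_r = 1.9 s and a = 4.250 m/s².
So v² + 16.150 v − 212.50 = 0.
Positive root: v = −a·t_r + √((a·t_r)² + 2a·d) = −8.075 + √(65.206 + 212.50) = 8.5895 m/s.

Maximum speed ≈ 8.6 m/s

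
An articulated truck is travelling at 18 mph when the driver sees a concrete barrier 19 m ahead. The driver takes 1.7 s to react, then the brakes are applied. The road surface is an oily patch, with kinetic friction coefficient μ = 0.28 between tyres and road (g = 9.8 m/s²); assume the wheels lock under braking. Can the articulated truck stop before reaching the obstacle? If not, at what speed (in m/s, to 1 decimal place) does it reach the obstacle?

No — it strikes the obstacle at 6.0 m/s

18 mph × 0.44704 = 8.0467 m/s.
a = μg = 0.28 × 9.8 = 2.744 m/s².
Reaction distance = 8.0467 × 1.7 = 13.679 m.
Braking distance needed to stop: v²/(2a) = 64.749 / 5.488 = 11.798 m, so total needed = 13.679 + 11.798 = 25.477 m > 19 m — it cannot stop.
Distance remaining when braking begins: 19 − 13.679 = 5.321 m.
v² = v₀² − 2a·d = 64.749 − 2 × 2.744 × 5.321 = 35.547 m²/s².
v = √35.547 = 5.962 m/s.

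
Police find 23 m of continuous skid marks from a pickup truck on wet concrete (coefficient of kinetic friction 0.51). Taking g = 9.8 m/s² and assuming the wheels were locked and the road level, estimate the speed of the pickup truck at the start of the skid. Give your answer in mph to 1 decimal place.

Initial speed ≈ 33.9 mph

Deceleration a = μg = 0.51 × 9.8 = 4.998 m/s².
v = √(2a·d) = √(2 × 4.998 × 23) = √229.908 = 15.1627 m/s.
= 15.1627 ÷ 0.44704 = 33.918 mph.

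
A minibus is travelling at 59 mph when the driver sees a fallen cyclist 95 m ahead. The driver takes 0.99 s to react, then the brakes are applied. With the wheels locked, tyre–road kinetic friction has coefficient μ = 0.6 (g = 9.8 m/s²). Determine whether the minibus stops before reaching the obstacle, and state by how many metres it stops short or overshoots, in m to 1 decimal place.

Yes — it stops 9.7 m short of the obstacle

59 mph × 0.44704 = 26.3754 m/s.
a = μg = 0.6 × 9.8 = 5.880 m/s².
Reaction distance = 26.3754 × 0.99 = 26.112 m.
Braking distance = v²/(2a) = 695.662 / 11.760 = 59.155 m.
Total stopping distance = 26.112 + 59.155 = 85.267 m, vs 95 m available — it stops with 95 − 85.267 = 9.733 m to spare.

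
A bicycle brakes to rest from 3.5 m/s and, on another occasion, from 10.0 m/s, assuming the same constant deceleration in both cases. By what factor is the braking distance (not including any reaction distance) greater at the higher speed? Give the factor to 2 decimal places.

Factor ≈ 8.16

Braking distance d = v²/(2a), so with a fixed, d ∝ v².
Factor = (10.0/3.5)² = 2.8571² = 8.1630.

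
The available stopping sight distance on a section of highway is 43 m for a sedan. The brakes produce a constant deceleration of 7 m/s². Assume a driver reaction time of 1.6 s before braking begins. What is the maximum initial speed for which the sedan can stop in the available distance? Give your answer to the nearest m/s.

Stopping distance: v·t_r + v²/(2a) = 43 with t_r = 1.6 s and a = 7.000 m/s².
So v² + 22.400 v − 602.00 = 0.
Positive root: v = −a·t_r + √((a·t_r)² + 2a·d) = −11.200 + √(125.440 + 602.00) = 15.7711 m/s.

Maximum speed ≈ 16 m/s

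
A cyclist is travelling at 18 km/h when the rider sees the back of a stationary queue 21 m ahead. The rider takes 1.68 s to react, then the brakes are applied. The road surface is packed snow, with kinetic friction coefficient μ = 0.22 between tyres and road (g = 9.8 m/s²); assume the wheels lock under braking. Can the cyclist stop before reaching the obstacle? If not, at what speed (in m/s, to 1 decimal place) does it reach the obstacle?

18 km/h ÷ 3.6 = 5.0000 m/s.
a = μg = 0.22 × 9.8 = 2.156 m/s².
Reaction distance = 5.0000 × 1.68 = 8.400 m.
Braking distance = v²/(2a) = 25.000 / 4.312 = 5.798 m.
Total stopping distance = 8.400 + 5.798 = 14.198 m, vs 21 m available — it stops with 21 − 14.198 = 6.802 m to spare.

Yes — it stops about 6.8 m short of the obstacle, so it never reaches it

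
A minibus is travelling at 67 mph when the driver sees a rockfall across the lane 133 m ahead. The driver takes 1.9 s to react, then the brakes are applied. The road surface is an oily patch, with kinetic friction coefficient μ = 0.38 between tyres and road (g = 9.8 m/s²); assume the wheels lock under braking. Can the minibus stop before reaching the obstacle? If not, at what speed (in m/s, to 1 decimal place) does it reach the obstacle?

67 mph × 0.44704 = 29.9517 m/s.
a = μg = 0.38 × 9.8 = 3.724 m/s².
Reaction distance = 29.9517 × 1.9 = 56.908 m.
Braking distance needed to stop: v²/(2a) = 897.104 / 7.448 = 120.449 m, so total needed = 56.908 + 120.449 = 177.357 m > 133 m — it cannot stop.
Distance remaining when braking begins: 133 − 56.908 = 76.092 m.
v² = v₀² − 2a·d = 897.104 − 2 × 3.724 × 76.092 = 330.371 m²/s².
v = √330.371 = 18.176 m/s.

No — it strikes the obstacle at 18.2 m/s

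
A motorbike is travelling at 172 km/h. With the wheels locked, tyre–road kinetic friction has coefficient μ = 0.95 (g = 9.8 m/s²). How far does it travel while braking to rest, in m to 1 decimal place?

Braking distance ≈ 122.6 m

172 km/h ÷ 3.6 = 47.7778 m/s.
a = μg = 0.95 × 9.8 = 9.310 m/s².
Braking distance = v²/(2a) = 47.7778² / (2 × 9.310) = 2282.718 / 18.620 = 122.595 m.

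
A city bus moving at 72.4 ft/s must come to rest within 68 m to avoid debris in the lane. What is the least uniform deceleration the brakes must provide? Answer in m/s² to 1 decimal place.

Required deceleration ≈ 3.6 m/s²

72.4 ft/s × 0.3048 = 22.0675 m/s.
v² = 2a·d ⇒ a = v²/(2d) = 22.0675² / (2 × 68.000) = 486.975 / 136.000 = 3.5807 m/s².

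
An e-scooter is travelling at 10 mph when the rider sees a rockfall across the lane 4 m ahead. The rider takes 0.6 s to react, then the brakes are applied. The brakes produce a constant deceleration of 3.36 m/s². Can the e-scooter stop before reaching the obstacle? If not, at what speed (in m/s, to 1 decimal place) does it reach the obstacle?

10 mph × 0.44704 = 4.4704 m/s.
Reaction distance = 4.4704 × 0.6 = 2.682 m.
Braking distance needed to stop: v²/(2a) = 19.984 / 6.720 = 2.974 m, so total needed = 2.682 + 2.974 = 5.656 m > 4 m — it cannot stop.
Distance remaining when braking begins: 4 − 2.682 = 1.318 m.
v² = v₀² − 2a·d = 19.984 − 2 × 3.360 × 1.318 = 11.127 m²/s².
v = √11.127 = 3.336 m/s.

No — it strikes the obstacle at 3.3 m/s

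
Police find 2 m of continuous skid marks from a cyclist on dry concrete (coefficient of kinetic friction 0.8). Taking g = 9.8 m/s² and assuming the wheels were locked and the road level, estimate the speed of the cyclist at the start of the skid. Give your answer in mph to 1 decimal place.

Initial speed ≈ 12.5 mph

Deceleration a = μg = 0.8 × 9.8 = 7.840 m/s².
v = √(2a·d) = √(2 × 7.840 × 2) = √31.360 = 5.6000 m/s.
= 5.6000 ÷ 0.44704 = 12.527 mph.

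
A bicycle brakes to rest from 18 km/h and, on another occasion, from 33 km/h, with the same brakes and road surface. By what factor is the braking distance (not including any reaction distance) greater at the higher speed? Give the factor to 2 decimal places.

Factor ≈ 3.36

Braking distance d = v²/(2a), so with a fixed, d ∝ v².
Factor = (33/18)² = 1.8333² = 3.3610.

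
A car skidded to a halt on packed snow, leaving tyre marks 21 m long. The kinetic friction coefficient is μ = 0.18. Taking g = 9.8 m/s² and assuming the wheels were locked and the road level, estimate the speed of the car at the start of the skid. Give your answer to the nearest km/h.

Initial speed ≈ 31 km/h

Deceleration a = μg = 0.18 × 9.8 = 1.764 m/s².
v = √(2a·d) = √(2 × 1.764 × 21) = √74.088 = 8.6074 m/s.
= 8.6074 × 3.6 = 30.987 km/h.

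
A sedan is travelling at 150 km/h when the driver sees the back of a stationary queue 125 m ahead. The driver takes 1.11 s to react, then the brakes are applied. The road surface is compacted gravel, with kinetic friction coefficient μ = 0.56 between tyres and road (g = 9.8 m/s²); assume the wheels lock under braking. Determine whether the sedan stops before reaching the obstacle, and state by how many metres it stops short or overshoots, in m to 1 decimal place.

150 km/h ÷ 3.6 = 41.6667 m/s.
a = μg = 0.56 × 9.8 = 5.488 m/s².
Reaction distance = 41.6667 × 1.11 = 46.250 m.
Braking distance = v²/(2a) = 1736.114 / 10.976 = 158.174 m.
Total stopping distance = 46.250 + 158.174 = 204.424 m, vs 125 m available — it cannot stop in time and overshoots by 204.424 − 125 = 79.424 m.

No — it overshoots by 79.4 m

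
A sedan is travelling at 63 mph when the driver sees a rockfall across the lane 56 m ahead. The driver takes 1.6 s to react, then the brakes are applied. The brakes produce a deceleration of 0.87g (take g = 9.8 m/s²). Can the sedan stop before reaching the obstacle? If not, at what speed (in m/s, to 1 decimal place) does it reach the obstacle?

63 mph × 0.44704 = 28.1635 m/s.
a = 0.87 × 9.8 = 8.526 m/s².
Reaction distance = 28.1635 × 1.6 = 45.062 m.
Braking distance needed to stop: v²/(2a) = 793.183 / 17.052 = 46.516 m, so total needed = 45.062 + 46.516 = 91.578 m > 56 m — it cannot stop.
Distance remaining when braking begins: 56 − 45.062 = 10.938 m.
v² = v₀² − 2a·d = 793.183 − 2 × 8.526 × 10.938 = 606.668 m²/s².
v = √606.668 = 24.631 m/s.

No — it strikes the obstacle at 24.6 m/s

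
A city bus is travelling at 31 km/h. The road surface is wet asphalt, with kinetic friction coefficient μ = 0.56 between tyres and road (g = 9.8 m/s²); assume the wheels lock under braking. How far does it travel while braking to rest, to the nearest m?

Braking distance ≈ 7 m

31 km/h ÷ 3.6 = 8.6111 m/s.
a = μg = 0.56 × 9.8 = 5.488 m/s².
Braking distance = v²/(2a) = 8.6111² / (2 × 5.488) = 74.151 / 10.976 = 6.756 m.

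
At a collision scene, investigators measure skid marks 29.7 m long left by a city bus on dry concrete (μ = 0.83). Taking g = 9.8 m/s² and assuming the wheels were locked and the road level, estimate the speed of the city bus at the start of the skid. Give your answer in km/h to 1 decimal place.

Deceleration a = μg = 0.83 × 9.8 = 8.134 m/s².
v = √(2a·d) = √(2 × 8.134 × 29.7) = √483.160 = 21.9809 m/s.
= 21.9809 × 3.6 = 79.131 km/h.

Initial speed ≈ 79.1 km/h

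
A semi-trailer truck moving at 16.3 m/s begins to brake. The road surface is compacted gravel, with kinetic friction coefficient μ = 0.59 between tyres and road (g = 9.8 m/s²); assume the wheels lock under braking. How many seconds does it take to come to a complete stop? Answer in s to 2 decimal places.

a = μg = 0.59 × 9.8 = 5.782 m/s².
Braking time = v/a = 16.3000 / 5.782 = 2.819 s.

Braking time ≈ 2.82 s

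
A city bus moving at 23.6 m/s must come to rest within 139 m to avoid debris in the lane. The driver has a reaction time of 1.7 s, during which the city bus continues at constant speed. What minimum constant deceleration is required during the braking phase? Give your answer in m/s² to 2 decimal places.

Distance covered during reaction = 23.6000 × 1.7 = 40.120 m.
Distance available for braking: 139 − 40.120 = 98.880 m.
v² = 2a·d ⇒ a = v²/(2d) = 23.6000² / (2 × 98.880) = 556.960 / 197.760 = 2.8163 m/s².

Required deceleration ≈ 2.82 m/s²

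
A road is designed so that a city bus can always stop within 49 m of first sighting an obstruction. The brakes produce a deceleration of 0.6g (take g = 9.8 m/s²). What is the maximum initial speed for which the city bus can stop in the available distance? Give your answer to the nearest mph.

a = 0.6 × 9.8 = 5.880 m/s².
v²/(2a) = d ⇒ v = √(2 × 5.880 × 49) = √576.24 = 24.0050 m/s.
24.0050 m/s ÷ 0.44704 = 53.698 mph.

Maximum speed ≈ 54 mph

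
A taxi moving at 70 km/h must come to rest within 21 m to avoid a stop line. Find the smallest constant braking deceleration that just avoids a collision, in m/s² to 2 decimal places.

70 km/h ÷ 3.6 = 19.4444 m/s.
v² = 2a·d ⇒ a = v²/(2d) = 19.4444² / (2 × 21.000) = 378.085 / 42.000 = 9.0020 m/s².

Required deceleration ≈ 9.00 m/s²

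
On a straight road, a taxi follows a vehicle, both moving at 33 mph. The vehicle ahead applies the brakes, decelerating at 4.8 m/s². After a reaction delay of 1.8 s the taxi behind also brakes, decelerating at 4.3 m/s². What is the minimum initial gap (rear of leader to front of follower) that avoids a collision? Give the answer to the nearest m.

Minimum gap ≈ 29 m

33 mph × 0.44704 = 14.7523 m/s.
Leader travels v²/(2a_L) = 217.630 / 9.600 = 22.670 m before stopping.
Follower covers v·t_r = 14.7523 × 1.8 = 26.554 m while reacting, then v²/(2a_F) = 217.630 / 8.600 = 25.306 m while braking, for a total of 26.554 + 25.306 = 51.860 m.
Since a_F ≤ a_L and the follower starts braking later, the follower is never slower than the leader, so the closest approach is when both have stopped.
Minimum gap = 51.860 − 22.670 = 29.190 m.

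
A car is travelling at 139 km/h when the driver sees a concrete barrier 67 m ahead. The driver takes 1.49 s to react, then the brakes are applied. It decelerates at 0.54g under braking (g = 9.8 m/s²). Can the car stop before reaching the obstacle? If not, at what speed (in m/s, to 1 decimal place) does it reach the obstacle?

139 km/h ÷ 3.6 = 38.6111 m/s.
a = 0.54 × 9.8 = 5.292 m/s².
Reaction distance = 38.6111 × 1.49 = 57.531 m.
Braking distance needed to stop: v²/(2a) = 1490.817 / 10.584 = 140.856 m, so total needed = 57.531 + 140.856 = 198.387 m > 67 m — it cannot stop.
Distance remaining when braking begins: 67 − 57.531 = 9.469 m.
v² = v₀² − 2a·d = 1490.817 − 2 × 5.292 × 9.469 = 1390.597 m²/s².
v = √1390.597 = 37.291 m/s.

No — it strikes the obstacle at 37.3 m/s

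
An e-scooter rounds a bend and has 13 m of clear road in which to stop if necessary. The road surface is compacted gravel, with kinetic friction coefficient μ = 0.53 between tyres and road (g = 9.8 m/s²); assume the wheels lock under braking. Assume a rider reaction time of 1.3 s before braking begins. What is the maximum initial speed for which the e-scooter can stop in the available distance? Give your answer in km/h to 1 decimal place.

Maximum speed ≈ 24.1 km/h

a = μg = 0.53 × 9.8 = 5.194 m/s².
Stopping distance: v·t_r + v²/(2a) = 13 with t_r = 1.3 s and a = 5.194 m/s².
So v² + 13.504 v − 135.04 = 0.
Positive root: v = −a·t_r + √((a·t_r)² + 2a·d) = −6.752 + √(45.590 + 135.04) = 6.6879 m/s.
6.6879 m/s × 3.6 = 24.076 km/h.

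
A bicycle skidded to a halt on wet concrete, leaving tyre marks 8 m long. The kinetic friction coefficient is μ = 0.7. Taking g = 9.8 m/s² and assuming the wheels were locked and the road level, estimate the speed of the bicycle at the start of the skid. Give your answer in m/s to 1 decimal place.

Initial speed ≈ 10.5 m/s

Deceleration a = μg = 0.7 × 9.8 = 6.860 m/s².
v = √(2a·d) = √(2 × 6.860 × 8) = √109.760 = 10.4766 m/s.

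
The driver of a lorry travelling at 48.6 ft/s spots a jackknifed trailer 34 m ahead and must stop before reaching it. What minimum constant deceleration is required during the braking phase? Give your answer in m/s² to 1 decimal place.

Required deceleration ≈ 3.2 m/s²

48.6 ft/s × 0.3048 = 14.8133 m/s.
v² = 2a·d ⇒ a = v²/(2d) = 14.8133² / (2 × 34.000) = 219.434 / 68.000 = 3.2270 m/s².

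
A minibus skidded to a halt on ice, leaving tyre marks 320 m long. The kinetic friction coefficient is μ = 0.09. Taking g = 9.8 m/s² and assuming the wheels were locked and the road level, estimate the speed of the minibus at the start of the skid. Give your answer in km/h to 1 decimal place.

Deceleration a = μg = 0.09 × 9.8 = 0.882 m/s².
v = √(2a·d) = √(2 × 0.882 × 320) = √564.480 = 23.7588 m/s.
= 23.7588 × 3.6 = 85.532 km/h.

Initial speed ≈ 85.5 km/h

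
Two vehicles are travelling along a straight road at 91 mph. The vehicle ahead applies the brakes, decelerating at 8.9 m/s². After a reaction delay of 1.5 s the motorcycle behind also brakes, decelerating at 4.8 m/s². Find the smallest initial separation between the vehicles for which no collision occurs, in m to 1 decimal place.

91 mph × 0.44704 = 40.6806 m/s.
Leader travels v²/(2a_L) = 1654.911 / 17.800 = 92.973 m before stopping.
Follower covers v·t_r = 40.6806 × 1.5 = 61.021 m while reacting, then v²/(2a_F) = 1654.911 / 9.600 = 172.387 m while braking, for a total of 61.021 + 172.387 = 233.408 m.
Since a_F ≤ a_L and the follower starts braking later, the follower is never slower than the leader, so the closest approach is when both have stopped.
Minimum gap = 233.408 − 92.973 = 140.435 m.

Minimum gap ≈ 140.4 m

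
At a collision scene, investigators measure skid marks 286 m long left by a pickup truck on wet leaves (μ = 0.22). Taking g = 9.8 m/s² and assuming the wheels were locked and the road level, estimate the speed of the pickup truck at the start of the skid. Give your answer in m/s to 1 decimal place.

Deceleration a = μg = 0.22 × 9.8 = 2.156 m/s².
v = √(2a·d) = √(2 × 2.156 × 286) = √1233.232 = 35.1174 m/s.

Initial speed ≈ 35.1 m/s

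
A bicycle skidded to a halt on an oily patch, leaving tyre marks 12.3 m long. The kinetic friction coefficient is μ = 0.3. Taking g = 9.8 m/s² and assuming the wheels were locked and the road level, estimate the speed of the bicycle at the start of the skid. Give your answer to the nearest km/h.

Deceleration a = μg = 0.3 × 9.8 = 2.940 m/s².
v = √(2a·d) = √(2 × 2.940 × 12.3) = √72.324 = 8.5044 m/s.
= 8.5044 × 3.6 = 30.616 km/h.

Initial speed ≈ 31 km/h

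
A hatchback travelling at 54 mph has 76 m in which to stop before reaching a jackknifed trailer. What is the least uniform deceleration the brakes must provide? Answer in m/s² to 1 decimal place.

54 mph × 0.44704 = 24.1402 m/s.
v² = 2a·d ⇒ a = v²/(2d) = 24.1402² / (2 × 76.000) = 582.749 / 152.000 = 3.8339 m/s².

Required deceleration ≈ 3.8 m/s²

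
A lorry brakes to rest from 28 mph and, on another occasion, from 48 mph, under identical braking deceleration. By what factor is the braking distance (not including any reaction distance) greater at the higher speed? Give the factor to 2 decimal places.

Braking distance d = v²/(2a), so with a fixed, d ∝ v².
Factor = (48/28)² = 1.7143² = 2.9388.

Factor ≈ 2.94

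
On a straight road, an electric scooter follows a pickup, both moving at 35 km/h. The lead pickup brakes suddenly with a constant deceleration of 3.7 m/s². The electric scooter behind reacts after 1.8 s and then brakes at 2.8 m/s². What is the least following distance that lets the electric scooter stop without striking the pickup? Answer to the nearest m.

35 km/h ÷ 3.6 = 9.7222 m/s.
Leader travels v²/(2a_L) = 94.521 / 7.400 = 12.773 m before stopping.
Follower covers v·t_r = 9.7222 × 1.8 = 17.500 m while reacting, then v²/(2a_F) = 94.521 / 5.600 = 16.879 m while braking, for a total of 17.500 + 16.879 = 34.379 m.
Since a_F ≤ a_L and the follower starts braking later, the follower is never slower than the leader, so the closest approach is when both have stopped.
Minimum gap = 34.379 − 12.773 = 21.606 m.

Minimum gap ≈ 22 m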